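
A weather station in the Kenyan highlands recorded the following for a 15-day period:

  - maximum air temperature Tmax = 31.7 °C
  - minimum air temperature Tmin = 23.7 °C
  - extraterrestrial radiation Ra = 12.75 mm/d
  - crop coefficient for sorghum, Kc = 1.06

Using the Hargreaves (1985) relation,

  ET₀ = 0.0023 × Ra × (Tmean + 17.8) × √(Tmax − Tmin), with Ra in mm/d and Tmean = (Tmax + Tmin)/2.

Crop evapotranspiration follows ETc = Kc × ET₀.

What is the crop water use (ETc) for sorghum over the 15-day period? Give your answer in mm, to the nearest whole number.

Tmean = (31.7 + 23.7)/2 = 27.70 °C
ET₀ = 0.0023 × 12.75 × (27.70 + 17.8) × √8.0 = 0.0023 × 12.75 × 45.50 × 2.8284 = 3.7739 mm/d
ETc = Kc × ET₀ = 1.06 × 3.7739 = 4.0003 mm/d
Over 15 days: 4.0003 × 15 = 60.005 mm

60 mm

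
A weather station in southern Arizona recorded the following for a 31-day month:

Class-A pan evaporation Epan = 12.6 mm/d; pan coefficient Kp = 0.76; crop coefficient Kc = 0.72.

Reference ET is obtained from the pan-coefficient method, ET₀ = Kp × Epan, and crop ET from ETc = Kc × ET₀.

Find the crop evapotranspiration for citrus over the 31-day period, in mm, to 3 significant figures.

ET₀ = 0.76 × 12.6 = 9.5760 mm/d
ETc = Kc × ET₀ = 0.72 × 9.5760 = 6.8947 mm/d
Over 31 days: 6.8947 × 31 = 213.736 mm

214 mm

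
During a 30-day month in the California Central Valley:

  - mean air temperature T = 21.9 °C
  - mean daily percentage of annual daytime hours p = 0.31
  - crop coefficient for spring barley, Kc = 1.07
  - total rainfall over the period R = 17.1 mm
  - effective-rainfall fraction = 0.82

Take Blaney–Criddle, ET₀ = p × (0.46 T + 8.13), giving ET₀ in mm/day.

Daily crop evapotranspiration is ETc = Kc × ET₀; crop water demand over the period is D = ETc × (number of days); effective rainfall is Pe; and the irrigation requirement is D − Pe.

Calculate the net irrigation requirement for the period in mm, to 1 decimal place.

ET₀ = 0.31 × (0.46 × 21.9 + 8.13) = 0.31 × 18.204 = 5.6432 mm/d
ETc = Kc × ET₀ = 1.07 × 5.6432 = 6.0382 mm/d
Crop demand D = ETc × 30 d = 6.0382 × 30 = 181.146 mm
Pe = 0.82 × 17.1 = 14.022 mm
D − Pe = 181.146 − 14.022 = 167.124 mm

167.1 mm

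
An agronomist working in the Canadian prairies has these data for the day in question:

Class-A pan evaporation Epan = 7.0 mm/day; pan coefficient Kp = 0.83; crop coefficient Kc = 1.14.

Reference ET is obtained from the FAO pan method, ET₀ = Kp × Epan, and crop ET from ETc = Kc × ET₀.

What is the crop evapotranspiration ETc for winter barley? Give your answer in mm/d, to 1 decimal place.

ET₀ = 0.83 × 7.0 = 5.8100 mm/d
ETc = Kc × ET₀ = 1.14 × 5.8100 = 6.6234 mm/d

6.6 mm/d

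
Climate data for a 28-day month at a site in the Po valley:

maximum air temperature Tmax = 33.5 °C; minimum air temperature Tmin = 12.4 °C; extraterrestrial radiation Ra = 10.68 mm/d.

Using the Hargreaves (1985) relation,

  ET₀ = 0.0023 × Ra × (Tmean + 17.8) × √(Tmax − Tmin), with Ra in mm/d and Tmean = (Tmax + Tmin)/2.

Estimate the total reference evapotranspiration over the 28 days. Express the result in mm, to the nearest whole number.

129 mm

Tmean = (33.5 + 12.4)/2 = 22.95 °C
ET₀ = 0.0023 × 10.68 × (22.95 + 17.8) × √21.1 = 0.0023 × 10.68 × 40.75 × 4.5935 = 4.5980 mm/d
Over 28 days: 4.5980 × 28 = 128.744 mm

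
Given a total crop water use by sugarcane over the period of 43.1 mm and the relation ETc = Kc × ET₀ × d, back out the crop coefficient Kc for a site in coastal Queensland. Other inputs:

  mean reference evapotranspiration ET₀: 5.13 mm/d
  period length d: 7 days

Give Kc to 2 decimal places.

1.20

ETc = Kc × ET₀ × d  ⇒  Kc = ETc / (ET₀ × d)
Kc = 43.1 / (5.13 × 7) = 43.1 / 35.91 = 1.2002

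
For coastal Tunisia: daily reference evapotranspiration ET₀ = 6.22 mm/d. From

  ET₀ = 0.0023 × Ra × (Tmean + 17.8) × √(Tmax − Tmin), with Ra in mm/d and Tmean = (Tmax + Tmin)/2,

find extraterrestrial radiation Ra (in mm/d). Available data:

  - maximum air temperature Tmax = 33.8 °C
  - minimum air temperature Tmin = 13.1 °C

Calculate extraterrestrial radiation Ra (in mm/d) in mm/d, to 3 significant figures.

Tmean = 23.45 °C; √ΔT = 4.5497
Ra = ET₀ / [0.0023 × (Tmean+17.8) × √ΔT] = 6.22 / (0.0023 × 41.25 × 4.5497) = 14.410 mm/d

14.4 mm/d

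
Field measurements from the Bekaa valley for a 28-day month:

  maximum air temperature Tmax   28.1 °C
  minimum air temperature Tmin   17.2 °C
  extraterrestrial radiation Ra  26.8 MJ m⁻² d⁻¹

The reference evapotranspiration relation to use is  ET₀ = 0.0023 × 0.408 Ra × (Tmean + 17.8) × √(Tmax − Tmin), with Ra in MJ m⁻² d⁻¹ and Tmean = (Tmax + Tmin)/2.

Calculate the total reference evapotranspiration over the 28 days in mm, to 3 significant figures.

Tmean = (28.1 + 17.2)/2 = 22.65 °C
0.408 Ra = 0.408 × 26.8 = 10.9344 mm/d equivalent
ET₀ = 0.0023 × 10.9344 × (22.65 + 17.8) × √10.9 = 0.0023 × 10.9344 × 40.45 × 3.3015 = 3.3586 mm/d
Over 28 days: 3.3586 × 28 = 94.041 mm

94.0 mm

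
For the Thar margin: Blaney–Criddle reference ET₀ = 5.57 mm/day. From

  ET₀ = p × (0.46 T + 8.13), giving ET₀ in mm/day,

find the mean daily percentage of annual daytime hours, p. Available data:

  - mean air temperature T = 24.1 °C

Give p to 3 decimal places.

p = ET₀ / (0.46 T + 8.13) = 5.57 / (0.46 × 24.1 + 8.13) = 5.57 / 19.216 = 0.2899

0.290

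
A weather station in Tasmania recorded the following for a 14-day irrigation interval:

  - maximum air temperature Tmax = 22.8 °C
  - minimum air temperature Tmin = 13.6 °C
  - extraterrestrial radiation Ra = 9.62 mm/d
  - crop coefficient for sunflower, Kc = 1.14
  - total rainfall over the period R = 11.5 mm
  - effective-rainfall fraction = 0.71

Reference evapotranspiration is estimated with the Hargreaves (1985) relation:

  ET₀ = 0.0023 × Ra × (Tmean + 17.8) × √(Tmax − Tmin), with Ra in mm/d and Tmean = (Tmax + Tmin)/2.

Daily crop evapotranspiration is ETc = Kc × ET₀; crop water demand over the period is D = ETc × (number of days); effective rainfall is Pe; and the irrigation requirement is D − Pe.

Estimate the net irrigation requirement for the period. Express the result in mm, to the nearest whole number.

30 mm

Tmean = (22.8 + 13.6)/2 = 18.20 °C
ET₀ = 0.0023 × 9.62 × (18.20 + 17.8) × √9.2 = 0.0023 × 9.62 × 36.00 × 3.0332 = 2.4161 mm/d
ETc = Kc × ET₀ = 1.14 × 2.4161 = 2.7544 mm/d
Crop demand D = ETc × 14 d = 2.7544 × 14 = 38.562 mm
Pe = 0.71 × 11.5 = 8.165 mm
D − Pe = 38.562 − 8.165 = 30.397 mm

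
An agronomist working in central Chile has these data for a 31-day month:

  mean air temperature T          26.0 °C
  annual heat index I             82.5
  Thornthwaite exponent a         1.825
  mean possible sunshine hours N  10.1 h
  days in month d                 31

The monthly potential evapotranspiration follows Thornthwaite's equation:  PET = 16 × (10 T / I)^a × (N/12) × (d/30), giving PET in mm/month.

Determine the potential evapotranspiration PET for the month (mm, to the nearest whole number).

10T/I = 10 × 26.0 / 82.5 = 3.1515
(10T/I)^a = 3.1515^1.825 = 8.1245
Uncorrected PET = 16 × 8.1245 = 129.992 mm
Correction = (N/12)(d/30) = (10.1/12)(31/30) = 0.8697
PET = 129.992 × 0.8697 = 113.054 mm/month

113 mm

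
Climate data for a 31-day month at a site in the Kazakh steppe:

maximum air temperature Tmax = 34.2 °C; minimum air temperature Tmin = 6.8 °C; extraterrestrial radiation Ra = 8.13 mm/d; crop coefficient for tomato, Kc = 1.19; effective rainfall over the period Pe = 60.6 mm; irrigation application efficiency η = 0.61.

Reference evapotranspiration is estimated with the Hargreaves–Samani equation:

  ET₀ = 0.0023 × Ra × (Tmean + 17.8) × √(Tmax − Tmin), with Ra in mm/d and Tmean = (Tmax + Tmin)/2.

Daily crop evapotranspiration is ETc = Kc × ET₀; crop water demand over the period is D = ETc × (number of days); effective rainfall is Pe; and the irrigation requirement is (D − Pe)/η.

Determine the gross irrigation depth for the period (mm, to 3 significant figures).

Tmean = (34.2 + 6.8)/2 = 20.50 °C
ET₀ = 0.0023 × 8.13 × (20.50 + 17.8) × √27.4 = 0.0023 × 8.13 × 38.30 × 5.2345 = 3.7488 mm/d
ETc = Kc × ET₀ = 1.19 × 3.7488 = 4.4611 mm/d
Crop demand D = ETc × 31 d = 4.4611 × 31 = 138.294 mm
D − Pe = 138.294 − 60.6 = 77.694 mm
Gross irrigation = 77.694 / 0.61 = 127.367 mm

127 mm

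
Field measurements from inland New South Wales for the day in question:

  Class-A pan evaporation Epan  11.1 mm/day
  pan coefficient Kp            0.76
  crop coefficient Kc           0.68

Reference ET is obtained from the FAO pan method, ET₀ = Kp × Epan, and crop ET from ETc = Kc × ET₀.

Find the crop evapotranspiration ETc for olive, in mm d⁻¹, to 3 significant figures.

5.74 mm d⁻¹

ET₀ = 0.76 × 11.1 = 8.4360 mm/d
ETc = Kc × ET₀ = 0.68 × 8.4360 = 5.7365 mm/d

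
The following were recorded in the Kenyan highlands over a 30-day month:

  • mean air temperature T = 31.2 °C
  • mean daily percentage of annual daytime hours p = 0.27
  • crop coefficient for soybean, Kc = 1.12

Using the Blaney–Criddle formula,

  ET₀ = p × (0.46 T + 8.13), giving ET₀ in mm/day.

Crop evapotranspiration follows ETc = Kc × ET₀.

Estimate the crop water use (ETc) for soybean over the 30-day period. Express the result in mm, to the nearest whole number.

204 mm

ET₀ = 0.27 × (0.46 × 31.2 + 8.13) = 0.27 × 22.482 = 6.0701 mm/d
ETc = Kc × ET₀ = 1.12 × 6.0701 = 6.7985 mm/d
Over 30 days: 6.7985 × 30 = 203.955 mm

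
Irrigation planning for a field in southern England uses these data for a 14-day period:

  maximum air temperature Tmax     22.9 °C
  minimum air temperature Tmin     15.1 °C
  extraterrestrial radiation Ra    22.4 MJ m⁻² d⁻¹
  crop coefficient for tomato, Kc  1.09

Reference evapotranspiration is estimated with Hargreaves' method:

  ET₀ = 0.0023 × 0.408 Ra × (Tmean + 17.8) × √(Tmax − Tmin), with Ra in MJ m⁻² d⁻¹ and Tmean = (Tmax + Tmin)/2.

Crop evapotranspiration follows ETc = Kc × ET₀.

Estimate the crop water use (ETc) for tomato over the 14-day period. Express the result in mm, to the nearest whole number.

33 mm

Tmean = (22.9 + 15.1)/2 = 19.00 °C
0.408 Ra = 0.408 × 22.4 = 9.1392 mm/d equivalent
ET₀ = 0.0023 × 9.1392 × (19.00 + 17.8) × √7.8 = 0.0023 × 9.1392 × 36.80 × 2.7928 = 2.1603 mm/d
ETc = Kc × ET₀ = 1.09 × 2.1603 = 2.3547 mm/d
Over 14 days: 2.3547 × 14 = 32.966 mm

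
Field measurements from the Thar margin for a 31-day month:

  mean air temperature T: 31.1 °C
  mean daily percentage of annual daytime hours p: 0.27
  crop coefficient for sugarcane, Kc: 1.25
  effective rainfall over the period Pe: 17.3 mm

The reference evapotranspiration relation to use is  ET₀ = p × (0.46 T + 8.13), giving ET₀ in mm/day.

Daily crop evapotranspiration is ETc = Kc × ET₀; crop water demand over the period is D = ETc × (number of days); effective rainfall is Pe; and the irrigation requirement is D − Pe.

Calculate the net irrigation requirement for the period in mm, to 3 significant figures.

217 mm

ET₀ = 0.27 × (0.46 × 31.1 + 8.13) = 0.27 × 22.436 = 6.0577 mm/d
ETc = Kc × ET₀ = 1.25 × 6.0577 = 7.5721 mm/d
Crop demand D = ETc × 31 d = 7.5721 × 31 = 234.735 mm
D − Pe = 234.735 − 17.3 = 217.435 mm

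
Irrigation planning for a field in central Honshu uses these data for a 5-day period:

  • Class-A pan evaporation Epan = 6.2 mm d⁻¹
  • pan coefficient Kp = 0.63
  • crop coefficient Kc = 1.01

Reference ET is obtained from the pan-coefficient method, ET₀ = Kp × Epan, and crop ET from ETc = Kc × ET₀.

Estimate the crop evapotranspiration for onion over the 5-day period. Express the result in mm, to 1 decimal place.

19.7 mm

ET₀ = 0.63 × 6.2 = 3.9060 mm/d
ETc = Kc × ET₀ = 1.01 × 3.9060 = 3.9451 mm/d
Over 5 days: 3.9451 × 5 = 19.726 mm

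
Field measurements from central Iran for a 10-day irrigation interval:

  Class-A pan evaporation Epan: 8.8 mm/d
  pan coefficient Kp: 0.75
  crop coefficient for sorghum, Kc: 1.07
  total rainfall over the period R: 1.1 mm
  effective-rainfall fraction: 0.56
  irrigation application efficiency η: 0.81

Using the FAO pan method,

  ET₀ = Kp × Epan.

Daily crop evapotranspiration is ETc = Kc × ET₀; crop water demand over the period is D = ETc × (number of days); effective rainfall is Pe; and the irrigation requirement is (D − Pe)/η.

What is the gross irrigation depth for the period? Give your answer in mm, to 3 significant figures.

ET₀ = 0.75 × 8.8 = 6.6000 mm/d
ETc = Kc × ET₀ = 1.07 × 6.6000 = 7.0620 mm/d
Crop demand D = ETc × 10 d = 7.0620 × 10 = 70.620 mm
Pe = 0.56 × 1.1 = 0.616 mm
D − Pe = 70.620 − 0.616 = 70.004 mm
Gross irrigation = 70.004 / 0.81 = 86.425 mm

86.4 mm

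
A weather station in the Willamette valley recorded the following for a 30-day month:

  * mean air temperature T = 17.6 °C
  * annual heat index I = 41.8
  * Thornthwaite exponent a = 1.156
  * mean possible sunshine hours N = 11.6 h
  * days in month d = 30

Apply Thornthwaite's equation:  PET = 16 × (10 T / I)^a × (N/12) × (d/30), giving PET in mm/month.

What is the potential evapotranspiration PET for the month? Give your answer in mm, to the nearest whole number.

81 mm

10T/I = 10 × 17.6 / 41.8 = 4.2105
(10T/I)^a = 4.2105^1.156 = 5.2690
Uncorrected PET = 16 × 5.2690 = 84.304 mm
Correction = (N/12)(d/30) = (11.6/12)(30/30) = 0.9667
PET = 84.304 × 0.9667 = 81.497 mm/month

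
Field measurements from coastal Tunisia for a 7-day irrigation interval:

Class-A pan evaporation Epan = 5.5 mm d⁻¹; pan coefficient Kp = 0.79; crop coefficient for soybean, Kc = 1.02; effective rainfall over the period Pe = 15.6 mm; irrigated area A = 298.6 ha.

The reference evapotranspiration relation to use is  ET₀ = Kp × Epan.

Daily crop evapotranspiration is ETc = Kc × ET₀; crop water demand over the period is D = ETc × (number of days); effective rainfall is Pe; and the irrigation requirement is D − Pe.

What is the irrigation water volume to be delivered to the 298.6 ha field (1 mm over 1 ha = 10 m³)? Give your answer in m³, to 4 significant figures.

46050 m³

ET₀ = 0.79 × 5.5 = 4.3450 mm/d
ETc = Kc × ET₀ = 1.02 × 4.3450 = 4.4319 mm/d
Crop demand D = ETc × 7 d = 4.4319 × 7 = 31.023 mm
D − Pe = 31.023 − 15.6 = 15.423 mm
Volume = 15.423 mm × 298.6 ha × 10 = 46053.1 m³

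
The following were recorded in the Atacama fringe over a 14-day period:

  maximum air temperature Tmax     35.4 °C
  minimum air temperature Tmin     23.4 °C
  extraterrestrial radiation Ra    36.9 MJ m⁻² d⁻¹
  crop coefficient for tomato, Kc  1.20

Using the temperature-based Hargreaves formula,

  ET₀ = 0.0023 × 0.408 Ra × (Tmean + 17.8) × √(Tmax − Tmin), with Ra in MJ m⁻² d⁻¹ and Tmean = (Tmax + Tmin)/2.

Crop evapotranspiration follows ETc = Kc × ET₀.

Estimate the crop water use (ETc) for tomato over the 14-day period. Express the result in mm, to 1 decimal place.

95.1 mm

Tmean = (35.4 + 23.4)/2 = 29.40 °C
0.408 Ra = 0.408 × 36.9 = 15.0552 mm/d equivalent
ET₀ = 0.0023 × 15.0552 × (29.40 + 17.8) × √12.0 = 0.0023 × 15.0552 × 47.20 × 3.4641 = 5.6617 mm/d
ETc = Kc × ET₀ = 1.20 × 5.6617 = 6.7940 mm/d
Over 14 days: 6.7940 × 14 = 95.116 mm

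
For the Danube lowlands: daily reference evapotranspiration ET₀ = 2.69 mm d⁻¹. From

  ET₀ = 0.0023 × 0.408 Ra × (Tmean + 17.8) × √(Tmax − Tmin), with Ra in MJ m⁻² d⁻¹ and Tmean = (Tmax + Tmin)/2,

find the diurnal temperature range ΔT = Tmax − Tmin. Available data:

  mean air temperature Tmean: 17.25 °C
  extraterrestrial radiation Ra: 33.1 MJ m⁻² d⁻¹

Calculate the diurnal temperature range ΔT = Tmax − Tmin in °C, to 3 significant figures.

√ΔT = ET₀ / [0.0023 × 0.408 × Ra × (Tmean+17.8)] = 2.69 / (0.0023 × 13.5048 × 35.05) = 2.4709
ΔT = 2.4709² = 6.105 °C

6.11 °C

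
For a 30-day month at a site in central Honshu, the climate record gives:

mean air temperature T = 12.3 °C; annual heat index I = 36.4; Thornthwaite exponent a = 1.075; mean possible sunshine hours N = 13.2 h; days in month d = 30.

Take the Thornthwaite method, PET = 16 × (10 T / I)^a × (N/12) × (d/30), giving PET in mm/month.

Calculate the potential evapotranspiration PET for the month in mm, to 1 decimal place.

65.2 mm

10T/I = 10 × 12.3 / 36.4 = 3.3791
(10T/I)^a = 3.3791^1.075 = 3.7022
Uncorrected PET = 16 × 3.7022 = 59.235 mm
Correction = (N/12)(d/30) = (13.2/12)(30/30) = 1.1000
PET = 59.235 × 1.1000 = 65.159 mm/month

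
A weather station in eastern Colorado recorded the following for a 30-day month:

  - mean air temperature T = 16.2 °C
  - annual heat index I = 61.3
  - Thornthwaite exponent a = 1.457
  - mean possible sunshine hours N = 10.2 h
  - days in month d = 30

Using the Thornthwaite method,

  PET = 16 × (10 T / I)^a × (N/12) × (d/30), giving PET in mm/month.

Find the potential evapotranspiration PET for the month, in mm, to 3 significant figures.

10T/I = 10 × 16.2 / 61.3 = 2.6427
(10T/I)^a = 2.6427^1.457 = 4.1203
Uncorrected PET = 16 × 4.1203 = 65.925 mm
Correction = (N/12)(d/30) = (10.2/12)(30/30) = 0.8500
PET = 65.925 × 0.8500 = 56.036 mm/month

56.0 mm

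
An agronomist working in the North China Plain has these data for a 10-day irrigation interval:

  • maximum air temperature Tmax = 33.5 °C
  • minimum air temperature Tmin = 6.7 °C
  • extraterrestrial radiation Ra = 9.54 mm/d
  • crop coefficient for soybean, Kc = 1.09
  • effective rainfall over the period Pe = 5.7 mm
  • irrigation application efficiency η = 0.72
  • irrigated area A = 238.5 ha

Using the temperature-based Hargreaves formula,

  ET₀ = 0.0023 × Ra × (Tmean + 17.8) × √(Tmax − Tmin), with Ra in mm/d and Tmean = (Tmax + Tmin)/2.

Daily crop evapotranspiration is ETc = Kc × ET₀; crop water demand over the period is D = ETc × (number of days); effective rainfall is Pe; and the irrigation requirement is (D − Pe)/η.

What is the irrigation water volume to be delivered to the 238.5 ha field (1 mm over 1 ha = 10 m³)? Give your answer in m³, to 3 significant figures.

Tmean = (33.5 + 6.7)/2 = 20.10 °C
ET₀ = 0.0023 × 9.54 × (20.10 + 17.8) × √26.8 = 0.0023 × 9.54 × 37.90 × 5.1769 = 4.3051 mm/d
ETc = Kc × ET₀ = 1.09 × 4.3051 = 4.6926 mm/d
Crop demand D = ETc × 10 d = 4.6926 × 10 = 46.926 mm
D − Pe = 46.926 − 5.7 = 41.226 mm
Gross irrigation = 41.226 / 0.72 = 57.258 mm
Volume = 57.258 mm × 238.5 ha × 10 = 136560.3 m³

137000 m³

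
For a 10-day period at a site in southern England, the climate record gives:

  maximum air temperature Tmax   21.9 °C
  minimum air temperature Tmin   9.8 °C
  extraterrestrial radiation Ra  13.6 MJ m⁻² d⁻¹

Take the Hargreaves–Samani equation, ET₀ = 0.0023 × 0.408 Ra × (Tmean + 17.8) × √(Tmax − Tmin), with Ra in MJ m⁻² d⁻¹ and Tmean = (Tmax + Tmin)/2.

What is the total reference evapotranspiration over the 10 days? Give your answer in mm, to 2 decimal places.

Tmean = (21.9 + 9.8)/2 = 15.85 °C
0.408 Ra = 0.408 × 13.6 = 5.5488 mm/d equivalent
ET₀ = 0.0023 × 5.5488 × (15.85 + 17.8) × √12.1 = 0.0023 × 5.5488 × 33.65 × 3.4785 = 1.4938 mm/d
Over 10 days: 1.4938 × 10 = 14.938 mm

14.94 mm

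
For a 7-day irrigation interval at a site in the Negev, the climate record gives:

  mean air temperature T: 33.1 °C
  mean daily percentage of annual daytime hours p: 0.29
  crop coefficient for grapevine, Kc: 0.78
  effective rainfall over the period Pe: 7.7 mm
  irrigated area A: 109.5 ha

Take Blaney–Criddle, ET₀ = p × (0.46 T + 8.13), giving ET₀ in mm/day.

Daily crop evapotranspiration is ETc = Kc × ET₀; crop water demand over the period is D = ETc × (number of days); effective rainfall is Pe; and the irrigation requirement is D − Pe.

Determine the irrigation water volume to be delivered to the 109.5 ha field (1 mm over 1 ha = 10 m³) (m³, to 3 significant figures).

32100 m³

ET₀ = 0.29 × (0.46 × 33.1 + 8.13) = 0.29 × 23.356 = 6.7732 mm/d
ETc = Kc × ET₀ = 0.78 × 6.7732 = 5.2831 mm/d
Crop demand D = ETc × 7 d = 5.2831 × 7 = 36.982 mm
D − Pe = 36.982 − 7.7 = 29.282 mm
Volume = 29.282 mm × 109.5 ha × 10 = 32063.8 m³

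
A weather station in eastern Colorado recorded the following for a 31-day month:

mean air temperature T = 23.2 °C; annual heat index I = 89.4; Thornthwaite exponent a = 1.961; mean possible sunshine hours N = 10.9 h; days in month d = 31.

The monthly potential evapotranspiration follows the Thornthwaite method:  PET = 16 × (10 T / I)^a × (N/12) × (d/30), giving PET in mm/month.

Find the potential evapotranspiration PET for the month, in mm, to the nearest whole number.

97 mm

10T/I = 10 × 23.2 / 89.4 = 2.5951
(10T/I)^a = 2.5951^1.961 = 6.4887
Uncorrected PET = 16 × 6.4887 = 103.819 mm
Correction = (N/12)(d/30) = (10.9/12)(31/30) = 0.9386
PET = 103.819 × 0.9386 = 97.445 mm/month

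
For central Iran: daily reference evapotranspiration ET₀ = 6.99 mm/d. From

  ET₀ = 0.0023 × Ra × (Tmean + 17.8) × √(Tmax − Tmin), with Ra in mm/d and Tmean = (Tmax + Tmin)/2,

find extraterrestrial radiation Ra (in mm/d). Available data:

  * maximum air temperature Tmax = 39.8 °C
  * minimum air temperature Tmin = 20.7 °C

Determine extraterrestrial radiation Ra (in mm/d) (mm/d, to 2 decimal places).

Tmean = 30.25 °C; √ΔT = 4.3704
Ra = ET₀ / [0.0023 × (Tmean+17.8) × √ΔT] = 6.99 / (0.0023 × 48.05 × 4.3704) = 14.472 mm/d

14.47 mm/d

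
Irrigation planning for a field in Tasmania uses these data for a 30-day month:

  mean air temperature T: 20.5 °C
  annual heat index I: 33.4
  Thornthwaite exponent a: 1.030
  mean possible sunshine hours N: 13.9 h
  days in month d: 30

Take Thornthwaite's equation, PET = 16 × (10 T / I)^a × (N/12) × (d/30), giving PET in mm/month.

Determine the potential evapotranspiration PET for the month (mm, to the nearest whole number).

120 mm

10T/I = 10 × 20.5 / 33.4 = 6.1377
(10T/I)^a = 6.1377^1.030 = 6.4811
Uncorrected PET = 16 × 6.4811 = 103.698 mm
Correction = (N/12)(d/30) = (13.9/12)(30/30) = 1.1583
PET = 103.698 × 1.1583 = 120.113 mm/month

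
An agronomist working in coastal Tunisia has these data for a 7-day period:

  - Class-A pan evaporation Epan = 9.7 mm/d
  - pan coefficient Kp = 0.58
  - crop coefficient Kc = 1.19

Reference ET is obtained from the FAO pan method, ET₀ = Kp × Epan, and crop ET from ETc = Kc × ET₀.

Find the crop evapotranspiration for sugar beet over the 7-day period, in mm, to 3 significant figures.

ET₀ = 0.58 × 9.7 = 5.6260 mm/d
ETc = Kc × ET₀ = 1.19 × 5.6260 = 6.6949 mm/d
Over 7 days: 6.6949 × 7 = 46.864 mm

46.9 mm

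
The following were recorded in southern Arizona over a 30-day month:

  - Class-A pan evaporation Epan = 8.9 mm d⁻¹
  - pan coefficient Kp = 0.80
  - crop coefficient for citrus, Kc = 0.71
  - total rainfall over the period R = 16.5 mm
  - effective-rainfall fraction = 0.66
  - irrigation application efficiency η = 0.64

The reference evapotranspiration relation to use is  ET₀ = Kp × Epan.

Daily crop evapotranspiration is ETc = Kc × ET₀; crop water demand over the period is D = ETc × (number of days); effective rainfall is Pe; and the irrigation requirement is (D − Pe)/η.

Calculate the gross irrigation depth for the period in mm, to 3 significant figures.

ET₀ = 0.80 × 8.9 = 7.1200 mm/d
ETc = Kc × ET₀ = 0.71 × 7.1200 = 5.0552 mm/d
Crop demand D = ETc × 30 d = 5.0552 × 30 = 151.656 mm
Pe = 0.66 × 16.5 = 10.890 mm
D − Pe = 151.656 − 10.890 = 140.766 mm
Gross irrigation = 140.766 / 0.64 = 219.947 mm

220 mm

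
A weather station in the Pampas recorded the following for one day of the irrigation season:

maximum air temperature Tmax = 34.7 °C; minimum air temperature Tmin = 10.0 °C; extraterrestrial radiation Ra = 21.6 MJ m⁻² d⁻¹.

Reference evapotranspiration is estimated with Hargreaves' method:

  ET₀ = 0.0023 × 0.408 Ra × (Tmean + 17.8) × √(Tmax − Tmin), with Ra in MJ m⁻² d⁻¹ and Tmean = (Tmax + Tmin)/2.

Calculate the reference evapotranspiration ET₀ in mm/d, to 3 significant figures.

Tmean = (34.7 + 10.0)/2 = 22.35 °C
0.408 Ra = 0.408 × 21.6 = 8.8128 mm/d equivalent
ET₀ = 0.0023 × 8.8128 × (22.35 + 17.8) × √24.7 = 0.0023 × 8.8128 × 40.15 × 4.9699 = 4.0446 mm/d

4.04 mm/d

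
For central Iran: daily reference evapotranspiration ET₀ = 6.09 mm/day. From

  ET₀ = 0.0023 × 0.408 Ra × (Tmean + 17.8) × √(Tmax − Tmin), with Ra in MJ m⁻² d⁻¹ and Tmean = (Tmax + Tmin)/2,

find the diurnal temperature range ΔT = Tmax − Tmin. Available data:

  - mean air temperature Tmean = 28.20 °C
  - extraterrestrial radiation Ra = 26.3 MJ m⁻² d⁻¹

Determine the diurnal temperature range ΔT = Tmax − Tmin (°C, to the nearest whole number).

29 °C

√ΔT = ET₀ / [0.0023 × 0.408 × Ra × (Tmean+17.8)] = 6.09 / (0.0023 × 10.7304 × 46.00) = 5.3643
ΔT = 5.3643² = 28.776 °C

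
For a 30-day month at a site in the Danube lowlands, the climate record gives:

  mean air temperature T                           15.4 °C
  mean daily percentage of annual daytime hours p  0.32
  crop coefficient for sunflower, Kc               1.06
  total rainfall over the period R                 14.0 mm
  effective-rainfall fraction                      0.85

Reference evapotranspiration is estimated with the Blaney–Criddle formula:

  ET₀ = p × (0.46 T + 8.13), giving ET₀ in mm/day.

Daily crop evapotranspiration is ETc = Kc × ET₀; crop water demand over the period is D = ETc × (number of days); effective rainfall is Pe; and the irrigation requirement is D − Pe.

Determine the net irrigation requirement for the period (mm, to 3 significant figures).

143 mm

ET₀ = 0.32 × (0.46 × 15.4 + 8.13) = 0.32 × 15.214 = 4.8685 mm/d
ETc = Kc × ET₀ = 1.06 × 4.8685 = 5.1606 mm/d
Crop demand D = ETc × 30 d = 5.1606 × 30 = 154.818 mm
Pe = 0.85 × 14.0 = 11.900 mm
D − Pe = 154.818 − 11.900 = 142.918 mm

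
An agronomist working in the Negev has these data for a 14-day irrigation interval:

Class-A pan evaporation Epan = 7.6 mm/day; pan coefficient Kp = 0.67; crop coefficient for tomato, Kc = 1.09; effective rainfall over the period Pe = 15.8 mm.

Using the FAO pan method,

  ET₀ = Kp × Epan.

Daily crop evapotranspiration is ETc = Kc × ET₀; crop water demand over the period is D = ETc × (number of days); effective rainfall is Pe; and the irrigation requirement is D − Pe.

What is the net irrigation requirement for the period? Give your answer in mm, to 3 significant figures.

ET₀ = 0.67 × 7.6 = 5.0920 mm/d
ETc = Kc × ET₀ = 1.09 × 5.0920 = 5.5503 mm/d
Crop demand D = ETc × 14 d = 5.5503 × 14 = 77.704 mm
D − Pe = 77.704 − 15.8 = 61.904 mm

61.9 mm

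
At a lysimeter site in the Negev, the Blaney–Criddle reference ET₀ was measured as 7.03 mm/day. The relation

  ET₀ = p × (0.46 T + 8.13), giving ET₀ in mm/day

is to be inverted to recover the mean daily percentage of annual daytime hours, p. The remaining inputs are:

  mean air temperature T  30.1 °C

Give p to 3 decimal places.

0.320

p = ET₀ / (0.46 T + 8.13) = 7.03 / (0.46 × 30.1 + 8.13) = 7.03 / 21.976 = 0.3199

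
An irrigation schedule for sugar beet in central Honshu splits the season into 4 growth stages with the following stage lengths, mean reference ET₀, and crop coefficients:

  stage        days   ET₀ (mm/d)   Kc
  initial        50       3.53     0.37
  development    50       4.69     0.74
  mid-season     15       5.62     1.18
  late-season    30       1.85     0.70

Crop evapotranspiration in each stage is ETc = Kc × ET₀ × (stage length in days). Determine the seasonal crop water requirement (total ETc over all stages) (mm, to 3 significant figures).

377 mm

initial: 0.37 × 3.53 × 50 = 65.31 mm
development: 0.74 × 4.69 × 50 = 173.53 mm
mid-season: 1.18 × 5.62 × 15 = 99.47 mm
late-season: 0.70 × 1.85 × 30 = 38.85 mm
Seasonal total = 377.16 mm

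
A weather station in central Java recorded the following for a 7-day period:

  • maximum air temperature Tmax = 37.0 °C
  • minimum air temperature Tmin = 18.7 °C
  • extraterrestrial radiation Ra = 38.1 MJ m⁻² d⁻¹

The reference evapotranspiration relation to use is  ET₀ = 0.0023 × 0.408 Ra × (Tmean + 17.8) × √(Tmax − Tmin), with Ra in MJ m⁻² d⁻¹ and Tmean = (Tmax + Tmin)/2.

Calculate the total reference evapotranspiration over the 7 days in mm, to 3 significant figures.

48.9 mm

Tmean = (37.0 + 18.7)/2 = 27.85 °C
0.408 Ra = 0.408 × 38.1 = 15.5448 mm/d equivalent
ET₀ = 0.0023 × 15.5448 × (27.85 + 17.8) × √18.3 = 0.0023 × 15.5448 × 45.65 × 4.2778 = 6.9819 mm/d
Over 7 days: 6.9819 × 7 = 48.873 mm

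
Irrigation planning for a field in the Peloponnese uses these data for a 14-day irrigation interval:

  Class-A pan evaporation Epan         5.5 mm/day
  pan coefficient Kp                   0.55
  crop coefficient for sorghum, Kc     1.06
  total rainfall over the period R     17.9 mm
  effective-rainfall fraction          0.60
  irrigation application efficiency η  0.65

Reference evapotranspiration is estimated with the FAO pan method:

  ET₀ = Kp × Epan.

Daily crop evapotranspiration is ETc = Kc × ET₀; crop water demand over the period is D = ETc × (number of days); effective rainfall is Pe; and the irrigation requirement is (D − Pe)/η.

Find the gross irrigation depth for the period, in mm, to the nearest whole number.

53 mm

ET₀ = 0.55 × 5.5 = 3.0250 mm/d
ETc = Kc × ET₀ = 1.06 × 3.0250 = 3.2065 mm/d
Crop demand D = ETc × 14 d = 3.2065 × 14 = 44.891 mm
Pe = 0.60 × 17.9 = 10.740 mm
D − Pe = 44.891 − 10.740 = 34.151 mm
Gross irrigation = 34.151 / 0.65 = 52.540 mm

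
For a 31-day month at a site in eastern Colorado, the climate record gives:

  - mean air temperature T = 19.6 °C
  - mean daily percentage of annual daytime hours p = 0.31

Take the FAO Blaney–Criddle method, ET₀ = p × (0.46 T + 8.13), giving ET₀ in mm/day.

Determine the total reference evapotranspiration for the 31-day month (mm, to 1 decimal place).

ET₀ = 0.31 × (0.46 × 19.6 + 8.13) = 0.31 × 17.146 = 5.3153 mm/d
Monthly total = 5.3153 × 31 = 164.774 mm

164.8 mm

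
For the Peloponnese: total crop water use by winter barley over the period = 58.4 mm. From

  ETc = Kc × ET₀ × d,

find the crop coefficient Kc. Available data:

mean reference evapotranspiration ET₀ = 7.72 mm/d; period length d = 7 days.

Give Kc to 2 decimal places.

1.08

ETc = Kc × ET₀ × d  ⇒  Kc = ETc / (ET₀ × d)
Kc = 58.4 / (7.72 × 7) = 58.4 / 54.04 = 1.0807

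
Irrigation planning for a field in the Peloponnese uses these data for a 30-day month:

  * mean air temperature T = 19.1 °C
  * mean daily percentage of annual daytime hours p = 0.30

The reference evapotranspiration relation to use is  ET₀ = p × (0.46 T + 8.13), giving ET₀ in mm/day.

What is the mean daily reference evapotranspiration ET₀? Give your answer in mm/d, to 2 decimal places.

5.07 mm/d

ET₀ = 0.30 × (0.46 × 19.1 + 8.13) = 0.30 × 16.916 = 5.0748 mm/d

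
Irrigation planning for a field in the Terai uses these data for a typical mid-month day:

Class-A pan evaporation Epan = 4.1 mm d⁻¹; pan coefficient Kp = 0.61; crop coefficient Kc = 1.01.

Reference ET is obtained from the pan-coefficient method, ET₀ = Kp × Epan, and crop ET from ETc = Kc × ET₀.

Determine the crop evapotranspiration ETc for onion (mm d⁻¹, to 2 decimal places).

2.53 mm d⁻¹

ET₀ = 0.61 × 4.1 = 2.5010 mm/d
ETc = Kc × ET₀ = 1.01 × 2.5010 = 2.5260 mm/d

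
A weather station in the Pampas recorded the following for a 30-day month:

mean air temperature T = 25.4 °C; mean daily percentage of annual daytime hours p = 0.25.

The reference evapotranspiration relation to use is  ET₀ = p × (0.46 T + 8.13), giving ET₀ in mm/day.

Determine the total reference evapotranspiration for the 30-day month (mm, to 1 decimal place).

148.6 mm

ET₀ = 0.25 × (0.46 × 25.4 + 8.13) = 0.25 × 19.814 = 4.9535 mm/d
Monthly total = 4.9535 × 30 = 148.605 mm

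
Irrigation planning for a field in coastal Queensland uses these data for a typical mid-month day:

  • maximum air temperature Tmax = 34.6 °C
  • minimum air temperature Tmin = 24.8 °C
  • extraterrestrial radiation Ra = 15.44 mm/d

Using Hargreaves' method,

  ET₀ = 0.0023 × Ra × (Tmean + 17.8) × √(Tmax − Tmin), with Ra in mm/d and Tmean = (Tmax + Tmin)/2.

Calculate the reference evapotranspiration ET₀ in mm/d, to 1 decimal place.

Tmean = (34.6 + 24.8)/2 = 29.70 °C
ET₀ = 0.0023 × 15.44 × (29.70 + 17.8) × √9.8 = 0.0023 × 15.44 × 47.50 × 3.1305 = 5.2806 mm/d

5.3 mm/d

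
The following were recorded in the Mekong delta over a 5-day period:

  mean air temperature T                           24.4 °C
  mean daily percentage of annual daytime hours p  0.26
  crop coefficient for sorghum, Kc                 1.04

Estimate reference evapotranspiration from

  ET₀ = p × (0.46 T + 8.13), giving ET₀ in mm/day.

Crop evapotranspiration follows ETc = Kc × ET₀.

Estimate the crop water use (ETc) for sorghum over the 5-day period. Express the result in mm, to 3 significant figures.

ET₀ = 0.26 × (0.46 × 24.4 + 8.13) = 0.26 × 19.354 = 5.0320 mm/d
ETc = Kc × ET₀ = 1.04 × 5.0320 = 5.2333 mm/d
Over 5 days: 5.2333 × 5 = 26.167 mm

26.2 mm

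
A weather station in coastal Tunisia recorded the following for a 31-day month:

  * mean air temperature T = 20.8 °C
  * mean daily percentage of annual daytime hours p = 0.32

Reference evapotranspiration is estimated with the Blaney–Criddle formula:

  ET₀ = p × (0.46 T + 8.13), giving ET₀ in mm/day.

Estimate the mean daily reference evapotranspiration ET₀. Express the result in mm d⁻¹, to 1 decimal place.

ET₀ = 0.32 × (0.46 × 20.8 + 8.13) = 0.32 × 17.698 = 5.6634 mm/d

5.7 mm d⁻¹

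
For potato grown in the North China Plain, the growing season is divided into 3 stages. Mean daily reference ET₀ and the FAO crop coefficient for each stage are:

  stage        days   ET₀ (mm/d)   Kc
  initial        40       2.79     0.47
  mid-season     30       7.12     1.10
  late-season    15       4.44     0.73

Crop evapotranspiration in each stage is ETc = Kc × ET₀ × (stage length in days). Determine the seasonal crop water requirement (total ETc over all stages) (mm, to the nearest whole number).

initial: 0.47 × 2.79 × 40 = 52.45 mm
mid-season: 1.10 × 7.12 × 30 = 234.96 mm
late-season: 0.73 × 4.44 × 15 = 48.62 mm
Seasonal total = 336.03 mm

336 mm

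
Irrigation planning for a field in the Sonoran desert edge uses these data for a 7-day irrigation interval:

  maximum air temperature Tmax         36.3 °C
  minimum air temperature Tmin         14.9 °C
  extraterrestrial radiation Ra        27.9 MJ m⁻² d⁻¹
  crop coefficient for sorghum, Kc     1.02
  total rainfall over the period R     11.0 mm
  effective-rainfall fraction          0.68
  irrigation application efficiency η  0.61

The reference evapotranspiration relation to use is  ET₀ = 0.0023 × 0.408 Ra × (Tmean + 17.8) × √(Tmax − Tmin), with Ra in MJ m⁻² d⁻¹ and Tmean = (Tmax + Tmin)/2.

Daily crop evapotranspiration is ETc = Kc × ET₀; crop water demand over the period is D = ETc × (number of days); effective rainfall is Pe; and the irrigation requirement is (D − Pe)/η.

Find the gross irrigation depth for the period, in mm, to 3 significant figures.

49.3 mm

Tmean = (36.3 + 14.9)/2 = 25.60 °C
0.408 Ra = 0.408 × 27.9 = 11.3832 mm/d equivalent
ET₀ = 0.0023 × 11.3832 × (25.60 + 17.8) × √21.4 = 0.0023 × 11.3832 × 43.40 × 4.6260 = 5.2564 mm/d
ETc = Kc × ET₀ = 1.02 × 5.2564 = 5.3615 mm/d
Crop demand D = ETc × 7 d = 5.3615 × 7 = 37.531 mm
Pe = 0.68 × 11.0 = 7.480 mm
D − Pe = 37.531 − 7.480 = 30.051 mm
Gross irrigation = 30.051 / 0.61 = 49.264 mm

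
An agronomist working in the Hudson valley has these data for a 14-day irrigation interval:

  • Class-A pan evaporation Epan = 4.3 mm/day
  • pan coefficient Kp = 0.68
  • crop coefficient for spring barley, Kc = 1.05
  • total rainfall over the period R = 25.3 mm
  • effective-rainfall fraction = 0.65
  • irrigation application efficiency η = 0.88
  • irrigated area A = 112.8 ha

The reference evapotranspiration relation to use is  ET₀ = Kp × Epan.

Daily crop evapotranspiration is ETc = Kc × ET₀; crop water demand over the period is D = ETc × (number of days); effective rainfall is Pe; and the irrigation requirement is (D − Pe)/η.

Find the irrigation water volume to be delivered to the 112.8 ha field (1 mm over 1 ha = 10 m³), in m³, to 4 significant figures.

ET₀ = 0.68 × 4.3 = 2.9240 mm/d
ETc = Kc × ET₀ = 1.05 × 2.9240 = 3.0702 mm/d
Crop demand D = ETc × 14 d = 3.0702 × 14 = 42.983 mm
Pe = 0.65 × 25.3 = 16.445 mm
D − Pe = 42.983 − 16.445 = 26.538 mm
Gross irrigation = 26.538 / 0.88 = 30.157 mm
Volume = 30.157 mm × 112.8 ha × 10 = 34017.1 m³

34020 m³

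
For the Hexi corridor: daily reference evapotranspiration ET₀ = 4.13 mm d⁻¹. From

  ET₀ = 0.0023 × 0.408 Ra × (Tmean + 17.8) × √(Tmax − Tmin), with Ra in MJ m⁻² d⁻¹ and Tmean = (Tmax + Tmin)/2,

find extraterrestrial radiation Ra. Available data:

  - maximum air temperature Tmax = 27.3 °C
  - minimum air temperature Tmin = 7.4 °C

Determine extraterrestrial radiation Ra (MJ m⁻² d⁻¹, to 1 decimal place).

28.1 MJ m⁻² d⁻¹

Tmean = (27.3+7.4)/2 = 17.35 °C; ΔT = 19.9
Ra = ET₀ / [0.0023 × 0.408 × (Tmean+17.8) × √ΔT]
   = 4.13 / (0.0023 × 0.408 × 35.15 × 4.4609) = 28.068 MJ m⁻² d⁻¹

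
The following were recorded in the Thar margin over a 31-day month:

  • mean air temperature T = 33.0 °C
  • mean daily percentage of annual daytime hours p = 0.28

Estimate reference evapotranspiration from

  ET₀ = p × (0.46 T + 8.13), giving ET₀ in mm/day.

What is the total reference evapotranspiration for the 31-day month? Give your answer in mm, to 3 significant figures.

202 mm

ET₀ = 0.28 × (0.46 × 33.0 + 8.13) = 0.28 × 23.310 = 6.5268 mm/d
Monthly total = 6.5268 × 31 = 202.331 mm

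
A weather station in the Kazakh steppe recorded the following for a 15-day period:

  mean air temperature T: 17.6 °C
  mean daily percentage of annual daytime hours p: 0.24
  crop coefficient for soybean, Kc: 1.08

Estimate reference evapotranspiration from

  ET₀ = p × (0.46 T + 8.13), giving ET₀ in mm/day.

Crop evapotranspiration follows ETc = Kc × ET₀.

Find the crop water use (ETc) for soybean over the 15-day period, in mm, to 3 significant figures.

ET₀ = 0.24 × (0.46 × 17.6 + 8.13) = 0.24 × 16.226 = 3.8942 mm/d
ETc = Kc × ET₀ = 1.08 × 3.8942 = 4.2057 mm/d
Over 15 days: 4.2057 × 15 = 63.086 mm

63.1 mm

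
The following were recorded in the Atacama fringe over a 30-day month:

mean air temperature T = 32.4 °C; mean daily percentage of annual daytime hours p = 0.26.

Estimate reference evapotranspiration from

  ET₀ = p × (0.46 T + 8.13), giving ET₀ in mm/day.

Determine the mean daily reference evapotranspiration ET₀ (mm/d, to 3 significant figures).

5.99 mm/d

ET₀ = 0.26 × (0.46 × 32.4 + 8.13) = 0.26 × 23.034 = 5.9888 mm/d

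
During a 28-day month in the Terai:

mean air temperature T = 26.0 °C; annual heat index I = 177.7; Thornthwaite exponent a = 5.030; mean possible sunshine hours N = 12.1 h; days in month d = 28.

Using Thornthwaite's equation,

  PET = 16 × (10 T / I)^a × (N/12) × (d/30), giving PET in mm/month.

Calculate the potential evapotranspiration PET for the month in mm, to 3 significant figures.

102 mm

10T/I = 10 × 26.0 / 177.7 = 1.4631
(10T/I)^a = 1.4631^5.030 = 6.7815
Uncorrected PET = 16 × 6.7815 = 108.504 mm
Correction = (N/12)(d/30) = (12.1/12)(28/30) = 0.9411
PET = 108.504 × 0.9411 = 102.113 mm/month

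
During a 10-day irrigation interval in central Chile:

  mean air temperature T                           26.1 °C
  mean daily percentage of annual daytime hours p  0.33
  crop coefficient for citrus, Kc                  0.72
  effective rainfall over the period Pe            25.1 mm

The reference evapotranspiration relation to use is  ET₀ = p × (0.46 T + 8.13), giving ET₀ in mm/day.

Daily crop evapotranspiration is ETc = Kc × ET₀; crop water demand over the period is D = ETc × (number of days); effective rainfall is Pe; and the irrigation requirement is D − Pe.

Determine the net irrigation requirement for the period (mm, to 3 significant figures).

22.7 mm

ET₀ = 0.33 × (0.46 × 26.1 + 8.13) = 0.33 × 20.136 = 6.6449 mm/d
ETc = Kc × ET₀ = 0.72 × 6.6449 = 4.7843 mm/d
Crop demand D = ETc × 10 d = 4.7843 × 10 = 47.843 mm
D − Pe = 47.843 − 25.1 = 22.743 mm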